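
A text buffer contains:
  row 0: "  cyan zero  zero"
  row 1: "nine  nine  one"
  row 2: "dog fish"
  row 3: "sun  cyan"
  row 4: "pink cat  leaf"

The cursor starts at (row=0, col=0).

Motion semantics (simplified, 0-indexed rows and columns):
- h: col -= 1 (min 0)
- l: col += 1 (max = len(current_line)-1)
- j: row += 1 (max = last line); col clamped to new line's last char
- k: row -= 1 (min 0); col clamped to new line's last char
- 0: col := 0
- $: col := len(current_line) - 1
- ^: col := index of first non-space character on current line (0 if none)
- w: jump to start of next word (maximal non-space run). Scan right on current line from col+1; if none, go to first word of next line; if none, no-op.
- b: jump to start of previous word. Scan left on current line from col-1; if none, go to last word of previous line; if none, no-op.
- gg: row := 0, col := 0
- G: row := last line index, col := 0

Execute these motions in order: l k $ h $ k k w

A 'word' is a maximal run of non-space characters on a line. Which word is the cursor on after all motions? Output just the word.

After 1 (l): row=0 col=1 char='_'
After 2 (k): row=0 col=1 char='_'
After 3 ($): row=0 col=16 char='o'
After 4 (h): row=0 col=15 char='r'
After 5 ($): row=0 col=16 char='o'
After 6 (k): row=0 col=16 char='o'
After 7 (k): row=0 col=16 char='o'
After 8 (w): row=1 col=0 char='n'

Answer: nine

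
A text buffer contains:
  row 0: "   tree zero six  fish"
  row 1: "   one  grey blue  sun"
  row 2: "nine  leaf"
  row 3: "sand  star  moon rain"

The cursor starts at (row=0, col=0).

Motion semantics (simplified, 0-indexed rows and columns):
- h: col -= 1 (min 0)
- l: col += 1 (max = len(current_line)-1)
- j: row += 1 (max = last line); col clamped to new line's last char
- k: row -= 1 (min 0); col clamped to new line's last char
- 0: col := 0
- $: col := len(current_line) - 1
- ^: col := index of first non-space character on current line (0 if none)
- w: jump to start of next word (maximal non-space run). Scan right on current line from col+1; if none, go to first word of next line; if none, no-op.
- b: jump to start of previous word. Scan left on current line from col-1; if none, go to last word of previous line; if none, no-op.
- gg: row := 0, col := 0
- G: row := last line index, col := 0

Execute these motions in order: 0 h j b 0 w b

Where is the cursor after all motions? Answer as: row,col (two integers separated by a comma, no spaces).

After 1 (0): row=0 col=0 char='_'
After 2 (h): row=0 col=0 char='_'
After 3 (j): row=1 col=0 char='_'
After 4 (b): row=0 col=18 char='f'
After 5 (0): row=0 col=0 char='_'
After 6 (w): row=0 col=3 char='t'
After 7 (b): row=0 col=3 char='t'

Answer: 0,3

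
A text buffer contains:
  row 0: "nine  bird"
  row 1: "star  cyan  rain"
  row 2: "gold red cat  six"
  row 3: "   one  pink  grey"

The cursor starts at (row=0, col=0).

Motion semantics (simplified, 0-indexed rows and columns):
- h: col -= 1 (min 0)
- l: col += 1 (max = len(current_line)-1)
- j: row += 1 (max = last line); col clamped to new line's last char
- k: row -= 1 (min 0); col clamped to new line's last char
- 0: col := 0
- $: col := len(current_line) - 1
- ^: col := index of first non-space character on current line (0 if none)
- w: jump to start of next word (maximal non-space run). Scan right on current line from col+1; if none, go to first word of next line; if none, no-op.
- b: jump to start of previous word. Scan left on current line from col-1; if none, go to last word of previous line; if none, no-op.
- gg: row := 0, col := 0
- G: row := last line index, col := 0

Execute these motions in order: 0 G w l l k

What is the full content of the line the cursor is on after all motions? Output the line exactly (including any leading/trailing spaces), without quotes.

After 1 (0): row=0 col=0 char='n'
After 2 (G): row=3 col=0 char='_'
After 3 (w): row=3 col=3 char='o'
After 4 (l): row=3 col=4 char='n'
After 5 (l): row=3 col=5 char='e'
After 6 (k): row=2 col=5 char='r'

Answer: gold red cat  six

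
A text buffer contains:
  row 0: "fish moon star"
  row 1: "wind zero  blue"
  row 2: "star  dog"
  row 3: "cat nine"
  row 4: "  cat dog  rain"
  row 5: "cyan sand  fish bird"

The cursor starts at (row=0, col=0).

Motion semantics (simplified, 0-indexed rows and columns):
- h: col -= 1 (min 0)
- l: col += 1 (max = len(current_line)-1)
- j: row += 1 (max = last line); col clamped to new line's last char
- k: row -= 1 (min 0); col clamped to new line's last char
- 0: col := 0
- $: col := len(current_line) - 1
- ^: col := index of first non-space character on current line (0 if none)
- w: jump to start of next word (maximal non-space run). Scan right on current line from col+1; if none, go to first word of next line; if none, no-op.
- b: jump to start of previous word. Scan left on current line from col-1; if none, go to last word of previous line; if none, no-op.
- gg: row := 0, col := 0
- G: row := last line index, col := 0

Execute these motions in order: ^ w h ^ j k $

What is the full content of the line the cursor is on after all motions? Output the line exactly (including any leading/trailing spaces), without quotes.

Answer: fish moon star

Derivation:
After 1 (^): row=0 col=0 char='f'
After 2 (w): row=0 col=5 char='m'
After 3 (h): row=0 col=4 char='_'
After 4 (^): row=0 col=0 char='f'
After 5 (j): row=1 col=0 char='w'
After 6 (k): row=0 col=0 char='f'
After 7 ($): row=0 col=13 char='r'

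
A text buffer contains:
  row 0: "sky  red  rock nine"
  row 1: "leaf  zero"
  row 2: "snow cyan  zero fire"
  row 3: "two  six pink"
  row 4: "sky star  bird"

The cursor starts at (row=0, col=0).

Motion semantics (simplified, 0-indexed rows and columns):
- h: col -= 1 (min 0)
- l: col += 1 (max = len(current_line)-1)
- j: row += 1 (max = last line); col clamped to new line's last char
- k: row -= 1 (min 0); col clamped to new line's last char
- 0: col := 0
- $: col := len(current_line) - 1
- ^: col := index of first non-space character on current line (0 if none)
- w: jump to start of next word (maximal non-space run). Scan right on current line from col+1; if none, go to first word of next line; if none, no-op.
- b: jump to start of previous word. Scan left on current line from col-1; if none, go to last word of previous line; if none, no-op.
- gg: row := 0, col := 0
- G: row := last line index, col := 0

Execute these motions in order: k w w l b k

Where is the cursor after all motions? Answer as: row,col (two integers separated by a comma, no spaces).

After 1 (k): row=0 col=0 char='s'
After 2 (w): row=0 col=5 char='r'
After 3 (w): row=0 col=10 char='r'
After 4 (l): row=0 col=11 char='o'
After 5 (b): row=0 col=10 char='r'
After 6 (k): row=0 col=10 char='r'

Answer: 0,10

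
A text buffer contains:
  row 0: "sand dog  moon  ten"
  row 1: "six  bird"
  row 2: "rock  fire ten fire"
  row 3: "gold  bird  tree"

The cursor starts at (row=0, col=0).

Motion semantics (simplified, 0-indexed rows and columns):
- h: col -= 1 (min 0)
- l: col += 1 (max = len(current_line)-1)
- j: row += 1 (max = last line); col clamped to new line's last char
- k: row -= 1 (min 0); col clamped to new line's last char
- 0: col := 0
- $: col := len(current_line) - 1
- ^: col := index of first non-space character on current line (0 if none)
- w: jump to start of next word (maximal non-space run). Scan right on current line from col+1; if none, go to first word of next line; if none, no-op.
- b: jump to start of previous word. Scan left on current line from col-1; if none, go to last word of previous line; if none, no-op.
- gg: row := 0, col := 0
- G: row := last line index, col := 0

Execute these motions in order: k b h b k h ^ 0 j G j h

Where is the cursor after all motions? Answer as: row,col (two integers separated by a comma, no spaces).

Answer: 3,0

Derivation:
After 1 (k): row=0 col=0 char='s'
After 2 (b): row=0 col=0 char='s'
After 3 (h): row=0 col=0 char='s'
After 4 (b): row=0 col=0 char='s'
After 5 (k): row=0 col=0 char='s'
After 6 (h): row=0 col=0 char='s'
After 7 (^): row=0 col=0 char='s'
After 8 (0): row=0 col=0 char='s'
After 9 (j): row=1 col=0 char='s'
After 10 (G): row=3 col=0 char='g'
After 11 (j): row=3 col=0 char='g'
After 12 (h): row=3 col=0 char='g'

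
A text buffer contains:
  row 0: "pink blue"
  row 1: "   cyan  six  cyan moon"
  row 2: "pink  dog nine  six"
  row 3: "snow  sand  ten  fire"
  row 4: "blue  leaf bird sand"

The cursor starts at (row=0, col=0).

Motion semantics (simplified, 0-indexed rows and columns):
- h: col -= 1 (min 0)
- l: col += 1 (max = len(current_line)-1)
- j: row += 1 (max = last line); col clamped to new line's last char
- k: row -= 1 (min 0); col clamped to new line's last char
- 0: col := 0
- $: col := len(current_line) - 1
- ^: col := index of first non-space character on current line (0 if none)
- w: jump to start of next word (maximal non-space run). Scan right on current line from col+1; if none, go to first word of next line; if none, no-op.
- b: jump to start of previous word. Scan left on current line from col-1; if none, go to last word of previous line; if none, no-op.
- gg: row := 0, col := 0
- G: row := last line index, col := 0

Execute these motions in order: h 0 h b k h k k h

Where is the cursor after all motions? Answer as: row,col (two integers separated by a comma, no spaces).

After 1 (h): row=0 col=0 char='p'
After 2 (0): row=0 col=0 char='p'
After 3 (h): row=0 col=0 char='p'
After 4 (b): row=0 col=0 char='p'
After 5 (k): row=0 col=0 char='p'
After 6 (h): row=0 col=0 char='p'
After 7 (k): row=0 col=0 char='p'
After 8 (k): row=0 col=0 char='p'
After 9 (h): row=0 col=0 char='p'

Answer: 0,0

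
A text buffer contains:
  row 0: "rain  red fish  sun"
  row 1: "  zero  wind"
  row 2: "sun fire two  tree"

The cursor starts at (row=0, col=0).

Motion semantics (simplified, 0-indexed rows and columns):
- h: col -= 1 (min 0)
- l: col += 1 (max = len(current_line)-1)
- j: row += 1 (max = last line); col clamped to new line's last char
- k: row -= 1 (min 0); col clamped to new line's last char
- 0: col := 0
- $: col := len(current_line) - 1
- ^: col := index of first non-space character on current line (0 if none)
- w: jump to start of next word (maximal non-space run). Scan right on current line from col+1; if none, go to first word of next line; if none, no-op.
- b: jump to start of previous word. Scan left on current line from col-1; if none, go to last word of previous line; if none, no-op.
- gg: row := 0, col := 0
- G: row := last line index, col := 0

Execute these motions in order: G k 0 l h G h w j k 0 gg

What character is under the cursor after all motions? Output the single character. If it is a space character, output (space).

Answer: r

Derivation:
After 1 (G): row=2 col=0 char='s'
After 2 (k): row=1 col=0 char='_'
After 3 (0): row=1 col=0 char='_'
After 4 (l): row=1 col=1 char='_'
After 5 (h): row=1 col=0 char='_'
After 6 (G): row=2 col=0 char='s'
After 7 (h): row=2 col=0 char='s'
After 8 (w): row=2 col=4 char='f'
After 9 (j): row=2 col=4 char='f'
After 10 (k): row=1 col=4 char='r'
After 11 (0): row=1 col=0 char='_'
After 12 (gg): row=0 col=0 char='r'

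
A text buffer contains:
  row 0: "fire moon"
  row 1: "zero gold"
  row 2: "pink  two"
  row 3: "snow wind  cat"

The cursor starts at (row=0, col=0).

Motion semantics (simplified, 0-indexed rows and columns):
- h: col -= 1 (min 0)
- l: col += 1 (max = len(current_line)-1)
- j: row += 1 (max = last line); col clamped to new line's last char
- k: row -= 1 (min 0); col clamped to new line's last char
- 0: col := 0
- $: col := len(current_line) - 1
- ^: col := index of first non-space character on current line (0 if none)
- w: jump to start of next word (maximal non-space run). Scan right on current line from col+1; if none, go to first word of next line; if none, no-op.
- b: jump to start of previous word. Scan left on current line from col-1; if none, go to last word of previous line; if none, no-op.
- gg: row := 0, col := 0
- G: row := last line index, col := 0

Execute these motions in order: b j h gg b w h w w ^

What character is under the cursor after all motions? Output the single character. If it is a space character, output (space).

Answer: z

Derivation:
After 1 (b): row=0 col=0 char='f'
After 2 (j): row=1 col=0 char='z'
After 3 (h): row=1 col=0 char='z'
After 4 (gg): row=0 col=0 char='f'
After 5 (b): row=0 col=0 char='f'
After 6 (w): row=0 col=5 char='m'
After 7 (h): row=0 col=4 char='_'
After 8 (w): row=0 col=5 char='m'
After 9 (w): row=1 col=0 char='z'
After 10 (^): row=1 col=0 char='z'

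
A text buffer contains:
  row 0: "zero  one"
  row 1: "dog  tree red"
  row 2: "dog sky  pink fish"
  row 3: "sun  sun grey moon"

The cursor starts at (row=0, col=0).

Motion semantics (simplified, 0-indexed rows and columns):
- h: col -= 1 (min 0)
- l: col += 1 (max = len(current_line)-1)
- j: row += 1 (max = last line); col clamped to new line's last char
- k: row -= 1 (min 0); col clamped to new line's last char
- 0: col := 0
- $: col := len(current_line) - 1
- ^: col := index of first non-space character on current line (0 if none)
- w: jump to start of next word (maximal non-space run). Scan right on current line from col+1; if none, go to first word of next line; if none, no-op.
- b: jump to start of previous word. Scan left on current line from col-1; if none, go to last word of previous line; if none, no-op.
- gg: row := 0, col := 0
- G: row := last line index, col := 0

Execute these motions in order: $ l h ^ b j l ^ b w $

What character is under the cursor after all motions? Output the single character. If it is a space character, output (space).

Answer: d

Derivation:
After 1 ($): row=0 col=8 char='e'
After 2 (l): row=0 col=8 char='e'
After 3 (h): row=0 col=7 char='n'
After 4 (^): row=0 col=0 char='z'
After 5 (b): row=0 col=0 char='z'
After 6 (j): row=1 col=0 char='d'
After 7 (l): row=1 col=1 char='o'
After 8 (^): row=1 col=0 char='d'
After 9 (b): row=0 col=6 char='o'
After 10 (w): row=1 col=0 char='d'
After 11 ($): row=1 col=12 char='d'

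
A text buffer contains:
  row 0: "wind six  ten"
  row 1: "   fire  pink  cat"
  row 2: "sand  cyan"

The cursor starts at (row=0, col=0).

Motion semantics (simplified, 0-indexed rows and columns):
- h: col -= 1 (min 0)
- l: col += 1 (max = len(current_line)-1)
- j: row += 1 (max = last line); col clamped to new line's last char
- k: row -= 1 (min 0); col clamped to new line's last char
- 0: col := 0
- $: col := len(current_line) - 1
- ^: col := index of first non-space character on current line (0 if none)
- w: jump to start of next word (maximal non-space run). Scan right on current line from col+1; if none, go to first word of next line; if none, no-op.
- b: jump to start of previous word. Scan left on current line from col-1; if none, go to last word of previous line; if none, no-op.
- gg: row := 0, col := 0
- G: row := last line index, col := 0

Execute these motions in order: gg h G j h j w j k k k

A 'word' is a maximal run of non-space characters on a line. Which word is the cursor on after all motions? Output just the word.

After 1 (gg): row=0 col=0 char='w'
After 2 (h): row=0 col=0 char='w'
After 3 (G): row=2 col=0 char='s'
After 4 (j): row=2 col=0 char='s'
After 5 (h): row=2 col=0 char='s'
After 6 (j): row=2 col=0 char='s'
After 7 (w): row=2 col=6 char='c'
After 8 (j): row=2 col=6 char='c'
After 9 (k): row=1 col=6 char='e'
After 10 (k): row=0 col=6 char='i'
After 11 (k): row=0 col=6 char='i'

Answer: six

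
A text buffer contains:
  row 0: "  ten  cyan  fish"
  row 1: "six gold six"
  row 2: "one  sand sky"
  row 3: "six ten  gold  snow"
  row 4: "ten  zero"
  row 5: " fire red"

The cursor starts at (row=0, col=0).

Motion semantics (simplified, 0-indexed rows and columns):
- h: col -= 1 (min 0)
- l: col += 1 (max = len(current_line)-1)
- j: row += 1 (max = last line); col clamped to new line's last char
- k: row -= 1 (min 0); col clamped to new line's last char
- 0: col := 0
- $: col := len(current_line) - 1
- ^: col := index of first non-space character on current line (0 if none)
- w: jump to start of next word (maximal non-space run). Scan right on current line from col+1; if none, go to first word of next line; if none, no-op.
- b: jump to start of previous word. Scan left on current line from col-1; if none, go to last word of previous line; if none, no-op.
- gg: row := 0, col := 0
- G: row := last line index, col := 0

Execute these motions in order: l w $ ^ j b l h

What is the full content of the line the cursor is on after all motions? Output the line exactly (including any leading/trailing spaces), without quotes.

After 1 (l): row=0 col=1 char='_'
After 2 (w): row=0 col=2 char='t'
After 3 ($): row=0 col=16 char='h'
After 4 (^): row=0 col=2 char='t'
After 5 (j): row=1 col=2 char='x'
After 6 (b): row=1 col=0 char='s'
After 7 (l): row=1 col=1 char='i'
After 8 (h): row=1 col=0 char='s'

Answer: six gold six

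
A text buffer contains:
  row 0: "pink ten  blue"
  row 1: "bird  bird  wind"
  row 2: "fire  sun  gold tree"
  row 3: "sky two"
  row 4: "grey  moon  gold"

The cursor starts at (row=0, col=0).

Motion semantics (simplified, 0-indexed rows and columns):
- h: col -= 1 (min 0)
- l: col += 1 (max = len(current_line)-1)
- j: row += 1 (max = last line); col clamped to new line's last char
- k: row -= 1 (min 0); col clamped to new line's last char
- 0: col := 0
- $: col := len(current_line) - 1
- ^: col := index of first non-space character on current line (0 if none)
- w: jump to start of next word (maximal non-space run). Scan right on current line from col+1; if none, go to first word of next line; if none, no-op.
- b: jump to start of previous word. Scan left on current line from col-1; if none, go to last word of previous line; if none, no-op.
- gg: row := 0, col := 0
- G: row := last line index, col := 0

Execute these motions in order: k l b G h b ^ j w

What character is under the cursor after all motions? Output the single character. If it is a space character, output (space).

Answer: m

Derivation:
After 1 (k): row=0 col=0 char='p'
After 2 (l): row=0 col=1 char='i'
After 3 (b): row=0 col=0 char='p'
After 4 (G): row=4 col=0 char='g'
After 5 (h): row=4 col=0 char='g'
After 6 (b): row=3 col=4 char='t'
After 7 (^): row=3 col=0 char='s'
After 8 (j): row=4 col=0 char='g'
After 9 (w): row=4 col=6 char='m'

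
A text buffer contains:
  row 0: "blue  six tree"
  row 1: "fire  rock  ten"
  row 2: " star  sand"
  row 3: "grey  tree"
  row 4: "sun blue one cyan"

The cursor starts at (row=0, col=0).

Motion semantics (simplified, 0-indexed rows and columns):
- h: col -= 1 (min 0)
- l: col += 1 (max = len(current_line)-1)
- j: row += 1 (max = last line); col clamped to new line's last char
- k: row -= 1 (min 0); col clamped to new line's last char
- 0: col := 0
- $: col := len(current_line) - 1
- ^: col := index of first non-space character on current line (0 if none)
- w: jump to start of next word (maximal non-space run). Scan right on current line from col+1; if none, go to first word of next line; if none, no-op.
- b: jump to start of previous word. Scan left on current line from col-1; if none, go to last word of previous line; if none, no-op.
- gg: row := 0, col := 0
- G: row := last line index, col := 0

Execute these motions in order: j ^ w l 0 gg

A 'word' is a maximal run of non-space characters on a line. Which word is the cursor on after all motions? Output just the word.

After 1 (j): row=1 col=0 char='f'
After 2 (^): row=1 col=0 char='f'
After 3 (w): row=1 col=6 char='r'
After 4 (l): row=1 col=7 char='o'
After 5 (0): row=1 col=0 char='f'
After 6 (gg): row=0 col=0 char='b'

Answer: blue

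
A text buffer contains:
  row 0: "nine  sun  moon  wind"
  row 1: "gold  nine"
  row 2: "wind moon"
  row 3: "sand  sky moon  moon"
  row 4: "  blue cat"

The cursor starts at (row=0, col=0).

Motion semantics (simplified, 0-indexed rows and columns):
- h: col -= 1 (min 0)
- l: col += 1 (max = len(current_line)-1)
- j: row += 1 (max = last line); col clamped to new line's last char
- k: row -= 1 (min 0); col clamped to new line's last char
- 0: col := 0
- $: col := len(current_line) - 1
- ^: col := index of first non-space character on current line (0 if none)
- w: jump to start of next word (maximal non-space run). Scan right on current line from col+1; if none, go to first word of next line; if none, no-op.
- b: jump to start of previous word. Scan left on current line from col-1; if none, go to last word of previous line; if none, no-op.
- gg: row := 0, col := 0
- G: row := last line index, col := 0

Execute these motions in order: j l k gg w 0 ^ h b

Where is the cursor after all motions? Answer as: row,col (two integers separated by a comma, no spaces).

After 1 (j): row=1 col=0 char='g'
After 2 (l): row=1 col=1 char='o'
After 3 (k): row=0 col=1 char='i'
After 4 (gg): row=0 col=0 char='n'
After 5 (w): row=0 col=6 char='s'
After 6 (0): row=0 col=0 char='n'
After 7 (^): row=0 col=0 char='n'
After 8 (h): row=0 col=0 char='n'
After 9 (b): row=0 col=0 char='n'

Answer: 0,0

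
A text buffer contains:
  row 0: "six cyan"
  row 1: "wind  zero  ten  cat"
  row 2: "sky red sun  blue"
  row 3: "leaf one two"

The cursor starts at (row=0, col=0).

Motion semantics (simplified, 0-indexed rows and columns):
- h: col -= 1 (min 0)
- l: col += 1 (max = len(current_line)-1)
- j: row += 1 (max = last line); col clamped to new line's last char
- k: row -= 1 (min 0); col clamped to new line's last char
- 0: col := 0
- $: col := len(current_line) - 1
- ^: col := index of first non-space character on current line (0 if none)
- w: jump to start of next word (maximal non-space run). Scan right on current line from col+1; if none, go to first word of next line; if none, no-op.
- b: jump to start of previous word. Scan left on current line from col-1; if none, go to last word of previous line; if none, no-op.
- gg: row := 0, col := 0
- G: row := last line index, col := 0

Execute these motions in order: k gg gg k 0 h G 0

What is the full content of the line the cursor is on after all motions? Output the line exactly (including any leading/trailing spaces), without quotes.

After 1 (k): row=0 col=0 char='s'
After 2 (gg): row=0 col=0 char='s'
After 3 (gg): row=0 col=0 char='s'
After 4 (k): row=0 col=0 char='s'
After 5 (0): row=0 col=0 char='s'
After 6 (h): row=0 col=0 char='s'
After 7 (G): row=3 col=0 char='l'
After 8 (0): row=3 col=0 char='l'

Answer: leaf one two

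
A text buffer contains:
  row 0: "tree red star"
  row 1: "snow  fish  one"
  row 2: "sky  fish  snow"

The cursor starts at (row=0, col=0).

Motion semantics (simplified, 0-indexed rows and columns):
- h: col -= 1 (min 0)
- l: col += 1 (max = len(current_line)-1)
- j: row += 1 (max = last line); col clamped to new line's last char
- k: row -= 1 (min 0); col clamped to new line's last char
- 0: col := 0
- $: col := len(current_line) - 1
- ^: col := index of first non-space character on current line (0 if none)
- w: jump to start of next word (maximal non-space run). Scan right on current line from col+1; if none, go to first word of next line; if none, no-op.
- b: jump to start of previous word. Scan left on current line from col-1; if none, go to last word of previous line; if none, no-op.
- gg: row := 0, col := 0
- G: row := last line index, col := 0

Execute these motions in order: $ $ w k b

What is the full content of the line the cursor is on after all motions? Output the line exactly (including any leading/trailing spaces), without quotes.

Answer: tree red star

Derivation:
After 1 ($): row=0 col=12 char='r'
After 2 ($): row=0 col=12 char='r'
After 3 (w): row=1 col=0 char='s'
After 4 (k): row=0 col=0 char='t'
After 5 (b): row=0 col=0 char='t'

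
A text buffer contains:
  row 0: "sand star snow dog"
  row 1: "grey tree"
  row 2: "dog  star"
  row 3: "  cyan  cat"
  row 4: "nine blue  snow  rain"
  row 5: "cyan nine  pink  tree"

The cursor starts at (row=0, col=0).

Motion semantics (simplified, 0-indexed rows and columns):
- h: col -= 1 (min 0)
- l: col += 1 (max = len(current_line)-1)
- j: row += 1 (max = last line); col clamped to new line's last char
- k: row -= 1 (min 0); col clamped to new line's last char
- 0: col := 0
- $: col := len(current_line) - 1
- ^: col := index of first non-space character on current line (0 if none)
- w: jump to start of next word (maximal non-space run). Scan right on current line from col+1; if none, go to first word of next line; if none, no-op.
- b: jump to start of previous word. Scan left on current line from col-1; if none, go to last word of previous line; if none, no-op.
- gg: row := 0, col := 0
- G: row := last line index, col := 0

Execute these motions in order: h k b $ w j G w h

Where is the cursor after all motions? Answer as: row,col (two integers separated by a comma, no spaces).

After 1 (h): row=0 col=0 char='s'
After 2 (k): row=0 col=0 char='s'
After 3 (b): row=0 col=0 char='s'
After 4 ($): row=0 col=17 char='g'
After 5 (w): row=1 col=0 char='g'
After 6 (j): row=2 col=0 char='d'
After 7 (G): row=5 col=0 char='c'
After 8 (w): row=5 col=5 char='n'
After 9 (h): row=5 col=4 char='_'

Answer: 5,4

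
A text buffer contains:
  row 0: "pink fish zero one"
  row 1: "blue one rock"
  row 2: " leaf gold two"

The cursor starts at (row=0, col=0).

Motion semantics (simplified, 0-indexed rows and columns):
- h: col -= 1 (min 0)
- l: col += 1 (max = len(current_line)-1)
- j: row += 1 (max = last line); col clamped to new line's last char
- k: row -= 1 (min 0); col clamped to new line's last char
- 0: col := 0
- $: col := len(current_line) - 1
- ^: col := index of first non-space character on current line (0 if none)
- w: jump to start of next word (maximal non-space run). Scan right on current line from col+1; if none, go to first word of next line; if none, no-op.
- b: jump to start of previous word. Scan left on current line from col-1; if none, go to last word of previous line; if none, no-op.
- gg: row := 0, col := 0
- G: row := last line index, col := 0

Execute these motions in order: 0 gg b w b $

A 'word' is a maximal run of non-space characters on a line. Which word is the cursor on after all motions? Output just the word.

Answer: one

Derivation:
After 1 (0): row=0 col=0 char='p'
After 2 (gg): row=0 col=0 char='p'
After 3 (b): row=0 col=0 char='p'
After 4 (w): row=0 col=5 char='f'
After 5 (b): row=0 col=0 char='p'
After 6 ($): row=0 col=17 char='e'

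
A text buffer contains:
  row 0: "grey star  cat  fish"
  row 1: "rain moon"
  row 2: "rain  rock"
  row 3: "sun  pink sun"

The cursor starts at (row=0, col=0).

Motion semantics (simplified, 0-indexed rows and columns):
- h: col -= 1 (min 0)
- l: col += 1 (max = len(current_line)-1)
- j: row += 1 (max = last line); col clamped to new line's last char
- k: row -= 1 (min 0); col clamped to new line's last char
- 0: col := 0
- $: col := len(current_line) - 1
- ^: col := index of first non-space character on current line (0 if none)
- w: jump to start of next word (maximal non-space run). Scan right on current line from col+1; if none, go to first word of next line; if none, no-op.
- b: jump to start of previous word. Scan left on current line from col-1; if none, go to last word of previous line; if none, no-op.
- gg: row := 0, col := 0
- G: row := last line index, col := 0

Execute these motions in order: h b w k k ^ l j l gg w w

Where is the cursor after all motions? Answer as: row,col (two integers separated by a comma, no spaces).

After 1 (h): row=0 col=0 char='g'
After 2 (b): row=0 col=0 char='g'
After 3 (w): row=0 col=5 char='s'
After 4 (k): row=0 col=5 char='s'
After 5 (k): row=0 col=5 char='s'
After 6 (^): row=0 col=0 char='g'
After 7 (l): row=0 col=1 char='r'
After 8 (j): row=1 col=1 char='a'
After 9 (l): row=1 col=2 char='i'
After 10 (gg): row=0 col=0 char='g'
After 11 (w): row=0 col=5 char='s'
After 12 (w): row=0 col=11 char='c'

Answer: 0,11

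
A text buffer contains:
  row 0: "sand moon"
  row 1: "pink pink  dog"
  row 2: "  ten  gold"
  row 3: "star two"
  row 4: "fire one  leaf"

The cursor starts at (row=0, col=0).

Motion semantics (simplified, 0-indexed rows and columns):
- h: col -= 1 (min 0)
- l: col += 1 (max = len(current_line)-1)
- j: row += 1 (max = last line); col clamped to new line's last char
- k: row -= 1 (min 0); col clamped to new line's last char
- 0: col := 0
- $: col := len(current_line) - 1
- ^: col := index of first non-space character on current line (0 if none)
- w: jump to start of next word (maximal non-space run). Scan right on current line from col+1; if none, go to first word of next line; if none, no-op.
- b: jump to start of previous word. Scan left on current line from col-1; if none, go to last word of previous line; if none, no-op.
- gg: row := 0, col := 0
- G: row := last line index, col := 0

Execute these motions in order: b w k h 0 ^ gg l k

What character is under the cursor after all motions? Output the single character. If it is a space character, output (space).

Answer: a

Derivation:
After 1 (b): row=0 col=0 char='s'
After 2 (w): row=0 col=5 char='m'
After 3 (k): row=0 col=5 char='m'
After 4 (h): row=0 col=4 char='_'
After 5 (0): row=0 col=0 char='s'
After 6 (^): row=0 col=0 char='s'
After 7 (gg): row=0 col=0 char='s'
After 8 (l): row=0 col=1 char='a'
After 9 (k): row=0 col=1 char='a'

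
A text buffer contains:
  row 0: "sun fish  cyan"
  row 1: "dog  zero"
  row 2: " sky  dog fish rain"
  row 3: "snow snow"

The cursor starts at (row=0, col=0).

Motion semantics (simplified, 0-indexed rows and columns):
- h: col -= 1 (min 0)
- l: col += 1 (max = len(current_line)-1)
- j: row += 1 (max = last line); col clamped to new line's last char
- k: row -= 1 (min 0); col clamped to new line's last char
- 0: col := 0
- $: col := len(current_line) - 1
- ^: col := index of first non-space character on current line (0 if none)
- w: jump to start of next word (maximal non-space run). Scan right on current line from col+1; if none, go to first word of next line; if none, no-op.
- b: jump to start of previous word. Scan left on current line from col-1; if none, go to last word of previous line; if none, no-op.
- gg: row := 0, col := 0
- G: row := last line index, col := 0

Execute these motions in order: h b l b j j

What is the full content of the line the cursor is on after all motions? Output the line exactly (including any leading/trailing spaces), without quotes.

After 1 (h): row=0 col=0 char='s'
After 2 (b): row=0 col=0 char='s'
After 3 (l): row=0 col=1 char='u'
After 4 (b): row=0 col=0 char='s'
After 5 (j): row=1 col=0 char='d'
After 6 (j): row=2 col=0 char='_'

Answer:  sky  dog fish rain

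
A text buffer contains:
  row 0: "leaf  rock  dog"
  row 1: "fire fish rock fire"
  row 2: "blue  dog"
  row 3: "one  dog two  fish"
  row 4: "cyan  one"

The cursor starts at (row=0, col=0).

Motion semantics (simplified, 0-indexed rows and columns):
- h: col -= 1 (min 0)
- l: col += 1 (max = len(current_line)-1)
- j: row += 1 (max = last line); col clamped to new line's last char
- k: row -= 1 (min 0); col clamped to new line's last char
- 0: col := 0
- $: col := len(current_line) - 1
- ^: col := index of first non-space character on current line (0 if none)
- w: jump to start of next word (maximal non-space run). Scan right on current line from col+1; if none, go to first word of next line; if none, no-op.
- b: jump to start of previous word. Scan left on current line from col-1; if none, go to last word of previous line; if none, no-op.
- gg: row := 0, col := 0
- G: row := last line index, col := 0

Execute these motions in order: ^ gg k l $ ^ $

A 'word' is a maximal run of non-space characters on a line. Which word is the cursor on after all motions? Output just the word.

Answer: dog

Derivation:
After 1 (^): row=0 col=0 char='l'
After 2 (gg): row=0 col=0 char='l'
After 3 (k): row=0 col=0 char='l'
After 4 (l): row=0 col=1 char='e'
After 5 ($): row=0 col=14 char='g'
After 6 (^): row=0 col=0 char='l'
After 7 ($): row=0 col=14 char='g'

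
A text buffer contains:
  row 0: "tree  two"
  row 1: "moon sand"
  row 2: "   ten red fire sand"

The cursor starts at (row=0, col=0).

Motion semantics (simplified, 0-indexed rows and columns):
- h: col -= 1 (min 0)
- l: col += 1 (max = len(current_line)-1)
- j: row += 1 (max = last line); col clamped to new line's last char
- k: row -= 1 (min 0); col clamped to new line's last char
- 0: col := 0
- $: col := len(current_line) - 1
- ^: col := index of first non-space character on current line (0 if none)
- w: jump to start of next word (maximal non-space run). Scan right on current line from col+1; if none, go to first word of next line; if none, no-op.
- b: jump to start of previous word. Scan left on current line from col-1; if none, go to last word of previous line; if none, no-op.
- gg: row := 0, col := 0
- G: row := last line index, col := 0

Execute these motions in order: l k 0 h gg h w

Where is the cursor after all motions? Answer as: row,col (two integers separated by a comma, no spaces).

After 1 (l): row=0 col=1 char='r'
After 2 (k): row=0 col=1 char='r'
After 3 (0): row=0 col=0 char='t'
After 4 (h): row=0 col=0 char='t'
After 5 (gg): row=0 col=0 char='t'
After 6 (h): row=0 col=0 char='t'
After 7 (w): row=0 col=6 char='t'

Answer: 0,6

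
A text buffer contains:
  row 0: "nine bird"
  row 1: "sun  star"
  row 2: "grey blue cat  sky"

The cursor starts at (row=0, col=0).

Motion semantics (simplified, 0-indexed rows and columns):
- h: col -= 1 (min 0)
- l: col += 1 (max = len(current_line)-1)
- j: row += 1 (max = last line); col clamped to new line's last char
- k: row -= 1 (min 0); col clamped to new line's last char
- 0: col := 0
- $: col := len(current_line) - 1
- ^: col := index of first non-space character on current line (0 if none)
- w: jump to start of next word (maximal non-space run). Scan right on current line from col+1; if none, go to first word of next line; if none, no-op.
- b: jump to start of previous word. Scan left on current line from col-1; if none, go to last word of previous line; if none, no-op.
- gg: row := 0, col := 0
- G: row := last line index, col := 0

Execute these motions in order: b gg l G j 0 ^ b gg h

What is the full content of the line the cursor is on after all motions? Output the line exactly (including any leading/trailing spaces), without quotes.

Answer: nine bird

Derivation:
After 1 (b): row=0 col=0 char='n'
After 2 (gg): row=0 col=0 char='n'
After 3 (l): row=0 col=1 char='i'
After 4 (G): row=2 col=0 char='g'
After 5 (j): row=2 col=0 char='g'
After 6 (0): row=2 col=0 char='g'
After 7 (^): row=2 col=0 char='g'
After 8 (b): row=1 col=5 char='s'
After 9 (gg): row=0 col=0 char='n'
After 10 (h): row=0 col=0 char='n'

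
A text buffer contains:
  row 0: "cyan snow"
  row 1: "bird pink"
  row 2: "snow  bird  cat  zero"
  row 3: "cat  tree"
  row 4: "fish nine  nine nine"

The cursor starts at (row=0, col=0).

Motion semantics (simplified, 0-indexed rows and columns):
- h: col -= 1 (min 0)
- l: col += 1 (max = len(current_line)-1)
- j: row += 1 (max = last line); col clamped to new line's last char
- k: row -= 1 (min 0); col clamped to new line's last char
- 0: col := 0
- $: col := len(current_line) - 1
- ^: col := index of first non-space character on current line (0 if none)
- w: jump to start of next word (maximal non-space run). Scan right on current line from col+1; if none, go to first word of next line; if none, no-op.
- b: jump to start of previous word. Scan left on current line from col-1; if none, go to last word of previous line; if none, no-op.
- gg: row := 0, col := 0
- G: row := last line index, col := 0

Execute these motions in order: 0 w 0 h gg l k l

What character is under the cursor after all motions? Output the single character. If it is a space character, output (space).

Answer: a

Derivation:
After 1 (0): row=0 col=0 char='c'
After 2 (w): row=0 col=5 char='s'
After 3 (0): row=0 col=0 char='c'
After 4 (h): row=0 col=0 char='c'
After 5 (gg): row=0 col=0 char='c'
After 6 (l): row=0 col=1 char='y'
After 7 (k): row=0 col=1 char='y'
After 8 (l): row=0 col=2 char='a'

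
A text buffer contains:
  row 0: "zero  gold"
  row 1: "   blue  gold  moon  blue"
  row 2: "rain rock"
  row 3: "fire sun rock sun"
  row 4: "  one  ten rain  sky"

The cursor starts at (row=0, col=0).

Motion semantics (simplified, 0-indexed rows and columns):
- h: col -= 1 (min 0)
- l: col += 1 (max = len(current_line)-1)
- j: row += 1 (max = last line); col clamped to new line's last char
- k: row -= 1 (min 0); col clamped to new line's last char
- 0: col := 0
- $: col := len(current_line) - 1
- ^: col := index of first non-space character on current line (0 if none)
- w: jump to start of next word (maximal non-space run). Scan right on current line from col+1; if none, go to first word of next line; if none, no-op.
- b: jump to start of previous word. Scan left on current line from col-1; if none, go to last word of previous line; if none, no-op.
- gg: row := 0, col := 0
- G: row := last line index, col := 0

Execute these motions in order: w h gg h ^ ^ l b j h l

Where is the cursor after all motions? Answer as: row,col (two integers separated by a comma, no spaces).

Answer: 1,1

Derivation:
After 1 (w): row=0 col=6 char='g'
After 2 (h): row=0 col=5 char='_'
After 3 (gg): row=0 col=0 char='z'
After 4 (h): row=0 col=0 char='z'
After 5 (^): row=0 col=0 char='z'
After 6 (^): row=0 col=0 char='z'
After 7 (l): row=0 col=1 char='e'
After 8 (b): row=0 col=0 char='z'
After 9 (j): row=1 col=0 char='_'
After 10 (h): row=1 col=0 char='_'
After 11 (l): row=1 col=1 char='_'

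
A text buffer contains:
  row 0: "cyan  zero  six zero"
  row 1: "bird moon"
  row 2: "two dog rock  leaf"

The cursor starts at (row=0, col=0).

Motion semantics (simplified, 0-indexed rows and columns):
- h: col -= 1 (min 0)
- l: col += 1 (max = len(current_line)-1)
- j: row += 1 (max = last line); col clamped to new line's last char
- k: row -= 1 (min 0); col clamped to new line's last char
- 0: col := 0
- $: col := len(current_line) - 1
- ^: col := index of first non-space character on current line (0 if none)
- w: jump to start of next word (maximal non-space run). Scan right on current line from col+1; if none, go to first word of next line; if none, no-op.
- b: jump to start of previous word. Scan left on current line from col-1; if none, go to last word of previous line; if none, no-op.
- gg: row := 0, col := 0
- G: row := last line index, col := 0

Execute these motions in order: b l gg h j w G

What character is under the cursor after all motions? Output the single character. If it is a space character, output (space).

Answer: t

Derivation:
After 1 (b): row=0 col=0 char='c'
After 2 (l): row=0 col=1 char='y'
After 3 (gg): row=0 col=0 char='c'
After 4 (h): row=0 col=0 char='c'
After 5 (j): row=1 col=0 char='b'
After 6 (w): row=1 col=5 char='m'
After 7 (G): row=2 col=0 char='t'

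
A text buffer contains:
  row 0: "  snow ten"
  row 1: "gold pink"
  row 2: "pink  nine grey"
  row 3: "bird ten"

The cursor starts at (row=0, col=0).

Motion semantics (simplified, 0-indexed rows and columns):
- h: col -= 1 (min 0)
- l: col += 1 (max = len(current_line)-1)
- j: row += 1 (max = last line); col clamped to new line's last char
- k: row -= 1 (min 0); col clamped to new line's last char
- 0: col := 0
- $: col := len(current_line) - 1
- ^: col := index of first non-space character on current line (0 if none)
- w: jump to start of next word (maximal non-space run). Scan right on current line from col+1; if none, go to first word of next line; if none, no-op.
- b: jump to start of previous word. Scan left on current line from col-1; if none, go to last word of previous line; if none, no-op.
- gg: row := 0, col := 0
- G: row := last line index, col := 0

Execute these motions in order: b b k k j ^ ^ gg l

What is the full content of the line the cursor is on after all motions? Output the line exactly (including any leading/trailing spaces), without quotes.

After 1 (b): row=0 col=0 char='_'
After 2 (b): row=0 col=0 char='_'
After 3 (k): row=0 col=0 char='_'
After 4 (k): row=0 col=0 char='_'
After 5 (j): row=1 col=0 char='g'
After 6 (^): row=1 col=0 char='g'
After 7 (^): row=1 col=0 char='g'
After 8 (gg): row=0 col=0 char='_'
After 9 (l): row=0 col=1 char='_'

Answer:   snow ten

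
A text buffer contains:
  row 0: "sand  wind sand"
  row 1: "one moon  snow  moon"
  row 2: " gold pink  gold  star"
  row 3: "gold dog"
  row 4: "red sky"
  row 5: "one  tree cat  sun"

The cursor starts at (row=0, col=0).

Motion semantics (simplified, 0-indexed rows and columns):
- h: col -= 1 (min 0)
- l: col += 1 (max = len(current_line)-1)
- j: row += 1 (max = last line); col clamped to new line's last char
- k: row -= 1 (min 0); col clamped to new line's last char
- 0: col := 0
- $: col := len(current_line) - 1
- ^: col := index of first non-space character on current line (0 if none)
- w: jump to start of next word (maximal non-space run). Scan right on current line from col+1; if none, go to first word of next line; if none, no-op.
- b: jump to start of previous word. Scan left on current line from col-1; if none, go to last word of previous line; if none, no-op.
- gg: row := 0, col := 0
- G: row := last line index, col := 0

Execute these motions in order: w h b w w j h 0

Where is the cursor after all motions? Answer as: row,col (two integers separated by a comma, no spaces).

Answer: 1,0

Derivation:
After 1 (w): row=0 col=6 char='w'
After 2 (h): row=0 col=5 char='_'
After 3 (b): row=0 col=0 char='s'
After 4 (w): row=0 col=6 char='w'
After 5 (w): row=0 col=11 char='s'
After 6 (j): row=1 col=11 char='n'
After 7 (h): row=1 col=10 char='s'
After 8 (0): row=1 col=0 char='o'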